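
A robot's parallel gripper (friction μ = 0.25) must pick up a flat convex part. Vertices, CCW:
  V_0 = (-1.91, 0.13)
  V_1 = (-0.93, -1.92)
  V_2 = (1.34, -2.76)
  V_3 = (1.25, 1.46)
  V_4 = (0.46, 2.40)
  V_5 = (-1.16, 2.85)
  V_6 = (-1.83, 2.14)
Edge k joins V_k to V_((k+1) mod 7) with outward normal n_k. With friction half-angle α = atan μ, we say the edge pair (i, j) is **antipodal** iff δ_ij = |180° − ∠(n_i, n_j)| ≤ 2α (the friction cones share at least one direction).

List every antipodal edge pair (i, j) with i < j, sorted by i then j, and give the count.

count = 4; pairs: (0,2), (0,3), (1,4), (2,6)

α = atan 0.25 = 14.04°;  2α = 28.07°
n_0 = (-0.9022, -0.4313)
n_1 = (-0.3470, -0.9378)
n_2 = (+0.9998, +0.0213)
n_3 = (+0.7655, +0.6434)
n_4 = (+0.2676, +0.9635)
n_5 = (-0.7273, +0.6863)
n_6 = (-0.9992, +0.0398)
  (0,1): δ = 135.86°  ·
  (0,2): δ = 24.33°  ✓
  (0,3): δ = 14.49°  ✓
  (0,4): δ = 48.93°  ·
  (0,5): δ = 111.11°  ·
  (0,6): δ = 152.17°  ·
  (1,2): δ = 68.47°  ·
  (1,3): δ = 29.65°  ·
  (1,4): δ = 4.78°  ✓
  (1,5): δ = 66.97°  ·
  (1,6): δ = 108.03°  ·
  (2,3): δ = 141.18°  ·
  (2,4): δ = 106.75°  ·
  (2,5): δ = 44.56°  ·
  (2,6): δ = 3.50°  ✓
  (3,4): δ = 145.57°  ·
  (3,5): δ = 83.38°  ·
  (3,6): δ = 42.32°  ·
  (4,5): δ = 117.82°  ·
  (4,6): δ = 76.76°  ·
  (5,6): δ = 138.94°  ·
antipodal pairs: 4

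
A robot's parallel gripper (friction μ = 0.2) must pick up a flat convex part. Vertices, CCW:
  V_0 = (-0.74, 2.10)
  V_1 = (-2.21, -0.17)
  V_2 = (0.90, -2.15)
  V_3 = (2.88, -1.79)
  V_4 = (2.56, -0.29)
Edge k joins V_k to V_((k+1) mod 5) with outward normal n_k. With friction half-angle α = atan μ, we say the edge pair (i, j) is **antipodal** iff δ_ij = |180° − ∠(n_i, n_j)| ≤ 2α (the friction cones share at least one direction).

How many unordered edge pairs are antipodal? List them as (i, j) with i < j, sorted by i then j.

α = atan 0.2 = 11.31°;  2α = 22.62°
n_0 = (-0.8394, +0.5436)
n_1 = (-0.5371, -0.8435)
n_2 = (+0.1789, -0.9839)
n_3 = (+0.9780, +0.2086)
n_4 = (+0.5866, +0.8099)
  (0,1): δ = 89.56°  ·
  (0,2): δ = 46.77°  ·
  (0,3): δ = 44.97°  ·
  (0,4): δ = 87.01°  ·
  (1,2): δ = 137.21°  ·
  (1,3): δ = 45.47°  ·
  (1,4): δ = 3.43°  ✓
  (2,3): δ = 88.26°  ·
  (2,4): δ = 46.22°  ·
  (3,4): δ = 137.96°  ·
antipodal pairs: 1

count = 1; pairs: (1,4)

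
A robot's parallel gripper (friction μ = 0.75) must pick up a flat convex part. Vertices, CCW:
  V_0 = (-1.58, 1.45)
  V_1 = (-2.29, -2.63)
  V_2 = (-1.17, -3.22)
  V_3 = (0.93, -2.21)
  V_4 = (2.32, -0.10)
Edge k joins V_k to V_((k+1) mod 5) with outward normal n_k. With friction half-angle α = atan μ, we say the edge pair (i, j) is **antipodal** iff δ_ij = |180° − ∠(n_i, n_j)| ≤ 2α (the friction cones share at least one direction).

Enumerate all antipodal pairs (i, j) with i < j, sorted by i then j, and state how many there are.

count = 4; pairs: (0,2), (0,3), (1,4), (2,4)

α = atan 0.75 = 36.87°;  2α = 73.74°
n_0 = (-0.9852, +0.1714)
n_1 = (-0.4661, -0.8847)
n_2 = (+0.4334, -0.9012)
n_3 = (+0.8351, -0.5501)
n_4 = (+0.3693, +0.9293)
  (0,1): δ = 107.91°  ·
  (0,2): δ = 54.44°  ✓
  (0,3): δ = 23.50°  ✓
  (0,4): δ = 78.20°  ·
  (1,2): δ = 126.54°  ·
  (1,3): δ = 95.60°  ·
  (1,4): δ = 6.10°  ✓
  (2,3): δ = 149.06°  ·
  (2,4): δ = 47.36°  ✓
  (3,4): δ = 78.30°  ·
antipodal pairs: 4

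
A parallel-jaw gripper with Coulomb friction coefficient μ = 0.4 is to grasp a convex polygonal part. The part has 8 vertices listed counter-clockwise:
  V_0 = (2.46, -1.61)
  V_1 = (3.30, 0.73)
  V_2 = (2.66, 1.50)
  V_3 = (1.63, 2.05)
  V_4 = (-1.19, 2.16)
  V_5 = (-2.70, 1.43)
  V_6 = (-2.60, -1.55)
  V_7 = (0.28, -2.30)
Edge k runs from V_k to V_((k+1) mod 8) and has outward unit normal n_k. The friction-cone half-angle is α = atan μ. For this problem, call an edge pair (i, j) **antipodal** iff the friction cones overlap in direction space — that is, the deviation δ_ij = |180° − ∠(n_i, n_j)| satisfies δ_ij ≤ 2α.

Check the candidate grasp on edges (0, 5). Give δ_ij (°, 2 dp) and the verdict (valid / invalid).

α = atan 0.4 = 21.80°;  2α = 43.60°
edge 0: e_0 = (+0.84, +2.34);  n_0 = (+0.9412, -0.3379)
edge 5: e_5 = (+0.10, -2.98);  n_5 = (-0.9994, -0.0335)
∠(n_0, n_5) = 158.33°
δ = |180° − 158.33°| = 21.67°
21.67° ≤ 2α = 43.60°  →  valid

δ = 21.67°, valid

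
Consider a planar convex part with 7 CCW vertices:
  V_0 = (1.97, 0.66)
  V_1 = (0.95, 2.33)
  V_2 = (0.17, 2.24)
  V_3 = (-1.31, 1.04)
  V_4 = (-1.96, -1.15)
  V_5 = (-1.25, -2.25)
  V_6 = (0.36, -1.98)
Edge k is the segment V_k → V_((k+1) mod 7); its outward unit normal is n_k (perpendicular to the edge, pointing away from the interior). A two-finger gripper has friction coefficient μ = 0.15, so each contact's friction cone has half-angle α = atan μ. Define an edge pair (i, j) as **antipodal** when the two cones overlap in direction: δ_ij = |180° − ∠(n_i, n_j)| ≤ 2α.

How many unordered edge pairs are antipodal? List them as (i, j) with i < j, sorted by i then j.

α = atan 0.15 = 8.53°;  2α = 17.06°
n_0 = (+0.8534, +0.5212)
n_1 = (-0.1146, +0.9934)
n_2 = (-0.6298, +0.7768)
n_3 = (-0.9587, +0.2845)
n_4 = (-0.8402, -0.5423)
n_5 = (+0.1654, -0.9862)
n_6 = (+0.8538, -0.5207)
  (0,1): δ = 114.83°  ·
  (0,2): δ = 82.38°  ·
  (0,3): δ = 47.95°  ·
  (0,4): δ = 1.42°  ✓
  (0,5): δ = 68.10°  ·
  (0,6): δ = 117.21°  ·
  (1,2): δ = 147.55°  ·
  (1,3): δ = 113.11°  ·
  (1,4): δ = 63.74°  ·
  (1,5): δ = 2.94°  ✓
  (1,6): δ = 52.04°  ·
  (2,3): δ = 145.57°  ·
  (2,4): δ = 96.20°  ·
  (2,5): δ = 29.52°  ·
  (2,6): δ = 19.59°  ·
  (3,4): δ = 130.63°  ·
  (3,5): δ = 63.95°  ·
  (3,6): δ = 14.85°  ✓
  (4,5): δ = 113.32°  ·
  (4,6): δ = 64.22°  ·
  (5,6): δ = 130.90°  ·
antipodal pairs: 3

count = 3; pairs: (0,4), (1,5), (3,6)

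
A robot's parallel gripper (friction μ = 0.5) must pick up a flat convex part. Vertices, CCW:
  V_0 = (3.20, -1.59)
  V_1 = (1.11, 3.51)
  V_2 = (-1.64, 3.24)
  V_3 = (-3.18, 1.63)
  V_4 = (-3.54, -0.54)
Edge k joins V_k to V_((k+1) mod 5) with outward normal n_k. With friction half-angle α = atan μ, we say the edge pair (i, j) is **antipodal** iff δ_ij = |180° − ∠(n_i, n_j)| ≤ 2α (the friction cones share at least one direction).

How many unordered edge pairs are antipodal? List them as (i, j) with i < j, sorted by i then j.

α = atan 0.5 = 26.57°;  2α = 53.13°
n_0 = (+0.9253, +0.3792)
n_1 = (-0.0977, +0.9952)
n_2 = (-0.7226, +0.6912)
n_3 = (-0.9865, +0.1637)
n_4 = (-0.1539, -0.9881)
  (0,1): δ = 106.68°  ·
  (0,2): δ = 66.01°  ·
  (0,3): δ = 31.70°  ✓
  (0,4): δ = 58.86°  ·
  (1,2): δ = 139.33°  ·
  (1,3): δ = 105.03°  ·
  (1,4): δ = 14.46°  ✓
  (2,3): δ = 145.69°  ·
  (2,4): δ = 55.13°  ·
  (3,4): δ = 89.44°  ·
antipodal pairs: 2

count = 2; pairs: (0,3), (1,4)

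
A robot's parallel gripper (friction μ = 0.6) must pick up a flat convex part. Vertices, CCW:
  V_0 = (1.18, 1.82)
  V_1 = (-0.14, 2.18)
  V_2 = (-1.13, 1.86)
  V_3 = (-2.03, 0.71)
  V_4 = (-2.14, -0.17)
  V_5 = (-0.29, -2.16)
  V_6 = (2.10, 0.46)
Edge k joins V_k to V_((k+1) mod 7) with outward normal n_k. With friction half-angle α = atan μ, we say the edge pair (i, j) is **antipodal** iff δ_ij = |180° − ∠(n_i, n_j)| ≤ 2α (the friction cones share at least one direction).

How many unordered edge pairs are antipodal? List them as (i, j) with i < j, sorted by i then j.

count = 6; pairs: (0,4), (1,5), (2,5), (3,5), (3,6), (4,6)

α = atan 0.6 = 30.96°;  2α = 61.93°
n_0 = (+0.2631, +0.9648)
n_1 = (-0.3076, +0.9515)
n_2 = (-0.7875, +0.6163)
n_3 = (-0.9923, +0.1240)
n_4 = (-0.7324, -0.6809)
n_5 = (+0.7388, -0.6739)
n_6 = (+0.8283, +0.5603)
  (0,1): δ = 146.83°  ·
  (0,2): δ = 112.79°  ·
  (0,3): δ = 81.87°  ·
  (0,4): δ = 31.83°  ✓
  (0,5): δ = 62.88°  ·
  (0,6): δ = 139.33°  ·
  (1,2): δ = 145.96°  ·
  (1,3): δ = 115.04°  ·
  (1,4): δ = 65.00°  ·
  (1,5): δ = 29.72°  ✓
  (1,6): δ = 106.16°  ·
  (2,3): δ = 149.08°  ·
  (2,4): δ = 99.04°  ·
  (2,5): δ = 4.32°  ✓
  (2,6): δ = 72.12°  ·
  (3,4): δ = 129.96°  ·
  (3,5): δ = 35.25°  ✓
  (3,6): δ = 41.20°  ✓
  (4,5): δ = 85.28°  ·
  (4,6): δ = 8.83°  ✓
  (5,6): δ = 103.55°  ·
antipodal pairs: 6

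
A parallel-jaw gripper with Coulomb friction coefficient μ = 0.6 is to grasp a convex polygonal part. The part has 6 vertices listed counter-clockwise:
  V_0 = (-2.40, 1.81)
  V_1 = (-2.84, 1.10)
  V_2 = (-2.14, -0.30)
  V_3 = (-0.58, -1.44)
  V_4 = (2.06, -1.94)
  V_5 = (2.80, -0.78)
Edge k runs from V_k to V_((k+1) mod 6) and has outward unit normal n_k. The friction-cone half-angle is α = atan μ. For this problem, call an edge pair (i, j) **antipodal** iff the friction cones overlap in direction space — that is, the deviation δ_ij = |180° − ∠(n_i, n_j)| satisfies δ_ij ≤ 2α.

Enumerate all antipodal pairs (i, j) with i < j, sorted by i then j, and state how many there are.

count = 5; pairs: (0,4), (1,4), (1,5), (2,5), (3,5)

α = atan 0.6 = 30.96°;  2α = 61.93°
n_0 = (-0.8500, +0.5268)
n_1 = (-0.8944, -0.4472)
n_2 = (-0.5900, -0.8074)
n_3 = (-0.1861, -0.9825)
n_4 = (+0.8431, -0.5378)
n_5 = (+0.4458, +0.8951)
  (0,1): δ = 121.65°  ·
  (0,2): δ = 94.37°  ·
  (0,3): δ = 68.94°  ·
  (0,4): δ = 0.75°  ✓
  (0,5): δ = 95.31°  ·
  (1,2): δ = 152.72°  ·
  (1,3): δ = 127.29°  ·
  (1,4): δ = 59.10°  ✓
  (1,5): δ = 36.96°  ✓
  (2,3): δ = 154.57°  ·
  (2,4): δ = 86.38°  ·
  (2,5): δ = 9.68°  ✓
  (3,4): δ = 111.81°  ·
  (3,5): δ = 15.75°  ✓
  (4,5): δ = 83.94°  ·
antipodal pairs: 5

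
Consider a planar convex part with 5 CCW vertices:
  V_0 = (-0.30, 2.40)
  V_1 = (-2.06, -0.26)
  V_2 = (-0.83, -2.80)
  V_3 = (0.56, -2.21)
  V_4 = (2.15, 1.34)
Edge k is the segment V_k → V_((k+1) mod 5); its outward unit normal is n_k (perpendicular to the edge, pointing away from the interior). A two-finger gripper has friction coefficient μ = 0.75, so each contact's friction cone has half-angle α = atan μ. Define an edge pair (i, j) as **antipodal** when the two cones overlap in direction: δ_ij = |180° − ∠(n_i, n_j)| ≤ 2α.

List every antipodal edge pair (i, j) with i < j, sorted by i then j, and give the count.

count = 5; pairs: (0,2), (0,3), (1,3), (1,4), (2,4)

α = atan 0.75 = 36.87°;  2α = 73.74°
n_0 = (-0.8340, +0.5518)
n_1 = (-0.9000, -0.4358)
n_2 = (+0.3907, -0.9205)
n_3 = (+0.9126, -0.4088)
n_4 = (+0.3971, +0.9178)
  (0,1): δ = 120.67°  ·
  (0,2): δ = 33.51°  ✓
  (0,3): δ = 9.36°  ✓
  (0,4): δ = 100.09°  ·
  (1,2): δ = 92.84°  ·
  (1,3): δ = 49.97°  ✓
  (1,4): δ = 40.77°  ✓
  (2,3): δ = 137.13°  ·
  (2,4): δ = 46.40°  ✓
  (3,4): δ = 89.27°  ·
antipodal pairs: 5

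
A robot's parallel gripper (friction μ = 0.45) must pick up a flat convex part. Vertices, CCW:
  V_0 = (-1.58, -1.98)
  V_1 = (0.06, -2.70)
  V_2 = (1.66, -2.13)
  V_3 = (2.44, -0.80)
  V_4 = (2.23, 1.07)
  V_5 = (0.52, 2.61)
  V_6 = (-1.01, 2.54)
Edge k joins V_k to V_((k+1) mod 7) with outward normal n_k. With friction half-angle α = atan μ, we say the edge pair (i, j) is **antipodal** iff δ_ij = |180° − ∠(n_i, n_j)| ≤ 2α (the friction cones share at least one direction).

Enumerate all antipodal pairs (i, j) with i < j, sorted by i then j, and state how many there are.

count = 5; pairs: (0,4), (0,5), (1,5), (2,6), (3,6)

α = atan 0.45 = 24.23°;  2α = 48.46°
n_0 = (-0.4020, -0.9156)
n_1 = (+0.3356, -0.9420)
n_2 = (+0.8626, -0.5059)
n_3 = (+0.9938, +0.1116)
n_4 = (+0.6692, +0.7431)
n_5 = (-0.0457, +0.9990)
n_6 = (-0.9921, +0.1251)
  (0,1): δ = 136.69°  ·
  (0,2): δ = 96.69°  ·
  (0,3): δ = 59.89°  ·
  (0,4): δ = 18.30°  ✓
  (0,5): δ = 26.32°  ✓
  (0,6): δ = 106.52°  ·
  (1,2): δ = 140.00°  ·
  (1,3): δ = 103.20°  ·
  (1,4): δ = 61.61°  ·
  (1,5): δ = 16.99°  ✓
  (1,6): δ = 63.20°  ·
  (2,3): δ = 143.20°  ·
  (2,4): δ = 101.62°  ·
  (2,5): δ = 56.99°  ·
  (2,6): δ = 23.20°  ✓
  (3,4): δ = 138.41°  ·
  (3,5): δ = 93.79°  ·
  (3,6): δ = 13.59°  ✓
  (4,5): δ = 135.37°  ·
  (4,6): δ = 55.18°  ·
  (5,6): δ = 99.81°  ·
antipodal pairs: 5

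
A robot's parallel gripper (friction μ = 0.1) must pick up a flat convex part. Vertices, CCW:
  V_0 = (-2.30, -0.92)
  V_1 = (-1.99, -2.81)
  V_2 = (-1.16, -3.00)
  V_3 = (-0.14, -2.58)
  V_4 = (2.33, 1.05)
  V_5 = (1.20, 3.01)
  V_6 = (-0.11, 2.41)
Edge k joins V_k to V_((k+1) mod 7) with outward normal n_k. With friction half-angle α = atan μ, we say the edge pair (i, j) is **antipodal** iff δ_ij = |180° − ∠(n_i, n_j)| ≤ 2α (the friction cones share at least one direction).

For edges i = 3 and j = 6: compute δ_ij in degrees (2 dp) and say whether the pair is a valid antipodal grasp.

δ = 0.90°, valid

α = atan 0.1 = 5.71°;  2α = 11.42°
edge 3: e_3 = (+2.47, +3.63);  n_3 = (+0.8268, -0.5626)
edge 6: e_6 = (-2.19, -3.33);  n_6 = (-0.8355, +0.5495)
∠(n_3, n_6) = 179.10°
δ = |180° − 179.10°| = 0.90°
0.90° ≤ 2α = 11.42°  →  valid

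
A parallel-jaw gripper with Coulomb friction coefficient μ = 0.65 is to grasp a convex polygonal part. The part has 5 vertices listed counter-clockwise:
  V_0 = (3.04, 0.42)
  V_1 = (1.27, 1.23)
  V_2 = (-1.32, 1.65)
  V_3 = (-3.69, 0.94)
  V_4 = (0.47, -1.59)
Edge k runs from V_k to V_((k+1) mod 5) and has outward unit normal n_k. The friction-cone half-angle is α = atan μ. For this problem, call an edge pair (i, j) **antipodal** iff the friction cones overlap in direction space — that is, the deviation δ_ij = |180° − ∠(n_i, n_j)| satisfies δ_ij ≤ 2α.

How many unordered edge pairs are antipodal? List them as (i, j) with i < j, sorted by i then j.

α = atan 0.65 = 33.02°;  2α = 66.05°
n_0 = (+0.4161, +0.9093)
n_1 = (+0.1601, +0.9871)
n_2 = (-0.2870, +0.9579)
n_3 = (-0.5196, -0.8544)
n_4 = (+0.6161, -0.7877)
  (0,1): δ = 164.62°  ·
  (0,2): δ = 138.73°  ·
  (0,3): δ = 6.72°  ✓
  (0,4): δ = 62.62°  ✓
  (1,2): δ = 154.11°  ·
  (1,3): δ = 22.10°  ✓
  (1,4): δ = 47.24°  ✓
  (2,3): δ = 47.98°  ✓
  (2,4): δ = 21.35°  ✓
  (3,4): δ = 110.66°  ·
antipodal pairs: 6

count = 6; pairs: (0,3), (0,4), (1,3), (1,4), (2,3), (2,4)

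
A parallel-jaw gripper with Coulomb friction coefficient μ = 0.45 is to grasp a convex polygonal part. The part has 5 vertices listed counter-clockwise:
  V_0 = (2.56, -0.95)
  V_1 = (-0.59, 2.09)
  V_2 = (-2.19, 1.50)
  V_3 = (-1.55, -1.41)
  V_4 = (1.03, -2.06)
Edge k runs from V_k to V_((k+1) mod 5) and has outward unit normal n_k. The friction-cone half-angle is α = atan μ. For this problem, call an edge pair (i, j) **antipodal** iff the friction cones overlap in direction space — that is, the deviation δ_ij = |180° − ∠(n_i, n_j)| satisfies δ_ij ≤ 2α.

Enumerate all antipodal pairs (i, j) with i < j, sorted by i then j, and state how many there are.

count = 4; pairs: (0,2), (0,3), (1,3), (1,4)

α = atan 0.45 = 24.23°;  2α = 48.46°
n_0 = (+0.6944, +0.7196)
n_1 = (-0.3460, +0.9382)
n_2 = (-0.9767, -0.2148)
n_3 = (-0.2443, -0.9697)
n_4 = (+0.5872, -0.8094)
  (0,1): δ = 115.78°  ·
  (0,2): δ = 33.61°  ✓
  (0,3): δ = 29.84°  ✓
  (0,4): δ = 79.94°  ·
  (1,2): δ = 97.84°  ·
  (1,3): δ = 34.38°  ✓
  (1,4): δ = 15.72°  ✓
  (2,3): δ = 116.54°  ·
  (2,4): δ = 66.44°  ·
  (3,4): δ = 129.90°  ·
antipodal pairs: 4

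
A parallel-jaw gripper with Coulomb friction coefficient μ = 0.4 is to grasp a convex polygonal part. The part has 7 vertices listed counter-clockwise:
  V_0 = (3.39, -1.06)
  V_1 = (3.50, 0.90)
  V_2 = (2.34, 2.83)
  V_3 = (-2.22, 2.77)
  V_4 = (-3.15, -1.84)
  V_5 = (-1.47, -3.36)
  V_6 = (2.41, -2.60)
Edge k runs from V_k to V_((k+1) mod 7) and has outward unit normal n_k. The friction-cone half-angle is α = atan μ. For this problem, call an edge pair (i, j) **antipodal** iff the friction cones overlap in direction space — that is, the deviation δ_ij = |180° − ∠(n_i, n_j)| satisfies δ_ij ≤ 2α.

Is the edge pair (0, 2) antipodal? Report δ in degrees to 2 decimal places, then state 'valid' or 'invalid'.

δ = 86.03°, invalid

α = atan 0.4 = 21.80°;  2α = 43.60°
edge 0: e_0 = (+0.11, +1.96);  n_0 = (+0.9984, -0.0560)
edge 2: e_2 = (-4.56, -0.06);  n_2 = (-0.0132, +0.9999)
∠(n_0, n_2) = 93.97°
δ = |180° − 93.97°| = 86.03°
86.03° > 2α = 43.60°  →  invalid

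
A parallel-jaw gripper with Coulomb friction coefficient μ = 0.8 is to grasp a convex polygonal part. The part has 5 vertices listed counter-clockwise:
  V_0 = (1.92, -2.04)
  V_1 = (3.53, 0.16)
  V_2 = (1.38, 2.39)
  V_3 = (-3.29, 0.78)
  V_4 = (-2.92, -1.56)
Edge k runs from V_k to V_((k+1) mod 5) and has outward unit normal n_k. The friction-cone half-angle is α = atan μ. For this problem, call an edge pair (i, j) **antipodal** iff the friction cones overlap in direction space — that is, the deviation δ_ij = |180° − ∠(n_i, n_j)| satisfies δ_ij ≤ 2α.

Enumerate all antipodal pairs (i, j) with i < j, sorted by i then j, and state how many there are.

α = atan 0.8 = 38.66°;  2α = 77.32°
n_0 = (+0.8070, -0.5906)
n_1 = (+0.7199, +0.6941)
n_2 = (-0.3259, +0.9454)
n_3 = (-0.9877, -0.1562)
n_4 = (-0.0987, -0.9951)
  (0,1): δ = 99.85°  ·
  (0,2): δ = 34.78°  ✓
  (0,3): δ = 45.18°  ✓
  (0,4): δ = 120.53°  ·
  (1,2): δ = 114.93°  ·
  (1,3): δ = 34.97°  ✓
  (1,4): δ = 40.38°  ✓
  (2,3): δ = 100.04°  ·
  (2,4): δ = 24.69°  ✓
  (3,4): δ = 104.65°  ·
antipodal pairs: 5

count = 5; pairs: (0,2), (0,3), (1,3), (1,4), (2,4)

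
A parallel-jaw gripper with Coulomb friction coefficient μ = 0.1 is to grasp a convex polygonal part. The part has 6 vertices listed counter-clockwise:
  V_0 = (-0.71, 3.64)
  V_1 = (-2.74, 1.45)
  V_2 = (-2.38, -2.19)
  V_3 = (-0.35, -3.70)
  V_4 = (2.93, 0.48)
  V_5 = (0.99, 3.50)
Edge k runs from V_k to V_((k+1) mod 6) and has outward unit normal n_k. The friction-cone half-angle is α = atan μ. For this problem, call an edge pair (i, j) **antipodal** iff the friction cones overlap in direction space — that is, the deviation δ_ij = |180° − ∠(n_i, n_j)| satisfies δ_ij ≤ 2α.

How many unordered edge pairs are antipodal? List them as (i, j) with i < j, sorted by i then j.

count = 1; pairs: (0,3)

α = atan 0.1 = 5.71°;  2α = 11.42°
n_0 = (-0.7334, +0.6798)
n_1 = (-0.9951, -0.0984)
n_2 = (-0.5968, -0.8024)
n_3 = (+0.7867, -0.6173)
n_4 = (+0.8414, +0.5405)
n_5 = (+0.0821, +0.9966)
  (0,1): δ = 131.52°  ·
  (0,2): δ = 83.81°  ·
  (0,3): δ = 4.71°  ✓
  (0,4): δ = 75.54°  ·
  (0,5): δ = 128.12°  ·
  (1,2): δ = 132.29°  ·
  (1,3): δ = 43.77°  ·
  (1,4): δ = 27.07°  ·
  (1,5): δ = 79.64°  ·
  (2,3): δ = 91.48°  ·
  (2,4): δ = 20.64°  ·
  (2,5): δ = 31.94°  ·
  (3,4): δ = 109.16°  ·
  (3,5): δ = 56.59°  ·
  (4,5): δ = 127.42°  ·
antipodal pairs: 1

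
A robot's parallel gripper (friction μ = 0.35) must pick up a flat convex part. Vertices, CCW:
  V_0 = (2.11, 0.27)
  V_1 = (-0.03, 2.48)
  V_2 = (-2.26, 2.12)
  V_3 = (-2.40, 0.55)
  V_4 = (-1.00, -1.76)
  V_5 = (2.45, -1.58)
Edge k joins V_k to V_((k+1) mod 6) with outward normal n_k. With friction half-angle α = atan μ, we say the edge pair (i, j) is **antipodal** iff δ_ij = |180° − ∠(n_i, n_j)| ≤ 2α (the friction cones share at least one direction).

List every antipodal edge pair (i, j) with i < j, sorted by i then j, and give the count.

count = 4; pairs: (0,3), (1,4), (2,5), (3,5)

α = atan 0.35 = 19.29°;  2α = 38.58°
n_0 = (+0.7184, +0.6956)
n_1 = (-0.1594, +0.9872)
n_2 = (-0.9960, +0.0888)
n_3 = (-0.8552, -0.5183)
n_4 = (+0.0521, -0.9986)
n_5 = (+0.9835, +0.1808)
  (0,1): δ = 124.91°  ·
  (0,2): δ = 49.17°  ·
  (0,3): δ = 12.86°  ✓
  (0,4): δ = 48.91°  ·
  (0,5): δ = 146.34°  ·
  (1,2): δ = 104.27°  ·
  (1,3): δ = 67.95°  ·
  (1,4): δ = 6.18°  ✓
  (1,5): δ = 91.24°  ·
  (2,3): δ = 143.69°  ·
  (2,4): δ = 81.92°  ·
  (2,5): δ = 15.51°  ✓
  (3,4): δ = 118.23°  ·
  (3,5): δ = 20.80°  ✓
  (4,5): δ = 82.57°  ·
antipodal pairs: 4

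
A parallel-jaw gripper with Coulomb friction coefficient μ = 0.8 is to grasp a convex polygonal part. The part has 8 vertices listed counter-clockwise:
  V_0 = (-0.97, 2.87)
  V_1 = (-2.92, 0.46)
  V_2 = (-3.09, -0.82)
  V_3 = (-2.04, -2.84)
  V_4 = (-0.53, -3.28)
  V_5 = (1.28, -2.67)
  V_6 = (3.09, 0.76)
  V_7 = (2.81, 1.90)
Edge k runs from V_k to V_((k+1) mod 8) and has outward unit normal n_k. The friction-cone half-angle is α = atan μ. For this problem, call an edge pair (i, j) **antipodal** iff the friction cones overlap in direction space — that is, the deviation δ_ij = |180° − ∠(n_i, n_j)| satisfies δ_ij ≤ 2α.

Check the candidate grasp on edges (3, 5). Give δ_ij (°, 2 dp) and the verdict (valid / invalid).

δ = 101.57°, invalid

α = atan 0.8 = 38.66°;  2α = 77.32°
edge 3: e_3 = (+1.51, -0.44);  n_3 = (-0.2798, -0.9601)
edge 5: e_5 = (+1.81, +3.43);  n_5 = (+0.8844, -0.4667)
∠(n_3, n_5) = 78.43°
δ = |180° − 78.43°| = 101.57°
101.57° > 2α = 77.32°  →  invalid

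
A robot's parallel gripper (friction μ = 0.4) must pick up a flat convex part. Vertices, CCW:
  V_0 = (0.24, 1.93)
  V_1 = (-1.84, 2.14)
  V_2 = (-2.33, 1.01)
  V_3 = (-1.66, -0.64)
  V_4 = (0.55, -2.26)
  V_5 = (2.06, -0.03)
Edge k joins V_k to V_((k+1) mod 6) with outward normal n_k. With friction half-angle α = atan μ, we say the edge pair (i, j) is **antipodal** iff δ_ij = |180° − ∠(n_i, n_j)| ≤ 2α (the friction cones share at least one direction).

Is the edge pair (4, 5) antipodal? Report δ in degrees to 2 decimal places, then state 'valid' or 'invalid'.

α = atan 0.4 = 21.80°;  2α = 43.60°
edge 4: e_4 = (+1.51, +2.23);  n_4 = (+0.8280, -0.5607)
edge 5: e_5 = (-1.82, +1.96);  n_5 = (+0.7328, +0.6805)
∠(n_4, n_5) = 76.98°
δ = |180° − 76.98°| = 103.02°
103.02° > 2α = 43.60°  →  invalid

δ = 103.02°, invalid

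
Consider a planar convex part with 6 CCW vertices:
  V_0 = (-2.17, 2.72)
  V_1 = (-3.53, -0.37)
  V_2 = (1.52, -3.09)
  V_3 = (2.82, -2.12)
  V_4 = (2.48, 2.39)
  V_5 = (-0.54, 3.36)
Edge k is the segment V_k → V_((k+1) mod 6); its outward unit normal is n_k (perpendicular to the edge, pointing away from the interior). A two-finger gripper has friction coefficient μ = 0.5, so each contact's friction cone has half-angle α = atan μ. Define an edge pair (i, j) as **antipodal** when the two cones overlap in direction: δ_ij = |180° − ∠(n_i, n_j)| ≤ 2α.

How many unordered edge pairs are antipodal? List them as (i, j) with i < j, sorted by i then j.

count = 5; pairs: (0,2), (0,3), (1,4), (1,5), (2,5)

α = atan 0.5 = 26.57°;  2α = 53.13°
n_0 = (-0.9153, +0.4028)
n_1 = (-0.4742, -0.8804)
n_2 = (+0.5980, -0.8015)
n_3 = (+0.9972, +0.0752)
n_4 = (+0.3058, +0.9521)
n_5 = (-0.3655, +0.9308)
  (0,1): δ = 94.55°  ·
  (0,2): δ = 29.52°  ✓
  (0,3): δ = 28.07°  ✓
  (0,4): δ = 95.95°  ·
  (0,5): δ = 135.19°  ·
  (1,2): δ = 114.96°  ·
  (1,3): δ = 57.38°  ·
  (1,4): δ = 10.50°  ✓
  (1,5): δ = 49.74°  ✓
  (2,3): δ = 122.42°  ·
  (2,4): δ = 54.54°  ·
  (2,5): δ = 15.29°  ✓
  (3,4): δ = 112.12°  ·
  (3,5): δ = 72.87°  ·
  (4,5): δ = 140.76°  ·
antipodal pairs: 5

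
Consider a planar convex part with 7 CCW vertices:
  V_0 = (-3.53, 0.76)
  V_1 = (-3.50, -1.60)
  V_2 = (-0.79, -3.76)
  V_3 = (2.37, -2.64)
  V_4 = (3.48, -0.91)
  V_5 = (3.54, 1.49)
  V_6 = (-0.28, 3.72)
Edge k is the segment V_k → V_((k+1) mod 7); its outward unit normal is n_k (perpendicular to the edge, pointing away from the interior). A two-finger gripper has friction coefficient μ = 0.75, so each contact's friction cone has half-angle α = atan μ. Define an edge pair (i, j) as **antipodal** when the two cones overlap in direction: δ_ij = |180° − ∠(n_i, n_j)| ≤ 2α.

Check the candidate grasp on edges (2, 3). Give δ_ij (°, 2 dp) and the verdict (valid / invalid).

α = atan 0.75 = 36.87°;  2α = 73.74°
edge 2: e_2 = (+3.16, +1.12);  n_2 = (+0.3341, -0.9425)
edge 3: e_3 = (+1.11, +1.73);  n_3 = (+0.8417, -0.5400)
∠(n_2, n_3) = 37.80°
δ = |180° − 37.80°| = 142.20°
142.20° > 2α = 73.74°  →  invalid

δ = 142.20°, invalid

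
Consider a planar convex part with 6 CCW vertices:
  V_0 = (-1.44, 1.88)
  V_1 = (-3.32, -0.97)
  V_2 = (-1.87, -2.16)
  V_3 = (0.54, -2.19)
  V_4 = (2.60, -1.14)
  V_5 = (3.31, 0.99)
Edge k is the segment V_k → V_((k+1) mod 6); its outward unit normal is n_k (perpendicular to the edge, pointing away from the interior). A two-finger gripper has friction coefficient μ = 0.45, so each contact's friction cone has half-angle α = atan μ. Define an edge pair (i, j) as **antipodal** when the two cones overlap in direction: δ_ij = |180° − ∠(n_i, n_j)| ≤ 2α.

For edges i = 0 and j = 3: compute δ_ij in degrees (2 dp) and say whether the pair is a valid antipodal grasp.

α = atan 0.45 = 24.23°;  2α = 48.46°
edge 0: e_0 = (-1.88, -2.85);  n_0 = (-0.8347, +0.5506)
edge 3: e_3 = (+2.06, +1.05);  n_3 = (+0.4541, -0.8909)
∠(n_0, n_3) = 150.42°
δ = |180° − 150.42°| = 29.58°
29.58° ≤ 2α = 48.46°  →  valid

δ = 29.58°, valid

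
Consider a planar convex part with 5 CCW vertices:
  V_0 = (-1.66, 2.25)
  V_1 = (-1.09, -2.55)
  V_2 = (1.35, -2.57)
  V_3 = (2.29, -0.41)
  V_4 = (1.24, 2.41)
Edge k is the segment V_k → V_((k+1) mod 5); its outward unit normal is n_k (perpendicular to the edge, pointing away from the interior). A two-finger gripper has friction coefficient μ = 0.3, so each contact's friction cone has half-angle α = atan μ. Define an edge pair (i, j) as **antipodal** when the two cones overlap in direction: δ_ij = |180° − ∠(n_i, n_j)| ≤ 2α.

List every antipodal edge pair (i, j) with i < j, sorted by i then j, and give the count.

count = 3; pairs: (0,2), (0,3), (1,4)

α = atan 0.3 = 16.70°;  2α = 33.40°
n_0 = (-0.9930, -0.1179)
n_1 = (-0.0082, -1.0000)
n_2 = (+0.9169, -0.3990)
n_3 = (+0.9371, +0.3489)
n_4 = (-0.0551, +0.9985)
  (0,1): δ = 97.24°  ·
  (0,2): δ = 30.29°  ✓
  (0,3): δ = 13.65°  ✓
  (0,4): δ = 86.39°  ·
  (1,2): δ = 113.05°  ·
  (1,3): δ = 69.11°  ·
  (1,4): δ = 3.63°  ✓
  (2,3): δ = 136.06°  ·
  (2,4): δ = 63.32°  ·
  (3,4): δ = 107.26°  ·
antipodal pairs: 3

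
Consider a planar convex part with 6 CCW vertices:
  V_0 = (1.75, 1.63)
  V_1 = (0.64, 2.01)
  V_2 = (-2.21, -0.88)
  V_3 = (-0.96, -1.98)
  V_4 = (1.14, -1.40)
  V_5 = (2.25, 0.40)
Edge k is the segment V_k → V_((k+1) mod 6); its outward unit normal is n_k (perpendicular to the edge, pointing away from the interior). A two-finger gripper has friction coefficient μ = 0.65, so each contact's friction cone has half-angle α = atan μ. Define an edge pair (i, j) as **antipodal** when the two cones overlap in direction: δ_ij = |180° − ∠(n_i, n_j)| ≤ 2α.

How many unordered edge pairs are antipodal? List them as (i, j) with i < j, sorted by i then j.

α = atan 0.65 = 33.02°;  2α = 66.05°
n_0 = (+0.3239, +0.9461)
n_1 = (-0.7120, +0.7022)
n_2 = (-0.6606, -0.7507)
n_3 = (+0.2662, -0.9639)
n_4 = (+0.8512, -0.5249)
n_5 = (+0.9264, +0.3766)
  (0,1): δ = 115.70°  ·
  (0,2): δ = 22.45°  ✓
  (0,3): δ = 34.34°  ✓
  (0,4): δ = 77.24°  ·
  (0,5): δ = 131.02°  ·
  (1,2): δ = 86.75°  ·
  (1,3): δ = 29.96°  ✓
  (1,4): δ = 12.94°  ✓
  (1,5): δ = 66.72°  ·
  (2,3): δ = 123.21°  ·
  (2,4): δ = 80.31°  ·
  (2,5): δ = 26.53°  ✓
  (3,4): δ = 137.10°  ·
  (3,5): δ = 83.32°  ·
  (4,5): δ = 126.22°  ·
antipodal pairs: 5

count = 5; pairs: (0,2), (0,3), (1,3), (1,4), (2,5)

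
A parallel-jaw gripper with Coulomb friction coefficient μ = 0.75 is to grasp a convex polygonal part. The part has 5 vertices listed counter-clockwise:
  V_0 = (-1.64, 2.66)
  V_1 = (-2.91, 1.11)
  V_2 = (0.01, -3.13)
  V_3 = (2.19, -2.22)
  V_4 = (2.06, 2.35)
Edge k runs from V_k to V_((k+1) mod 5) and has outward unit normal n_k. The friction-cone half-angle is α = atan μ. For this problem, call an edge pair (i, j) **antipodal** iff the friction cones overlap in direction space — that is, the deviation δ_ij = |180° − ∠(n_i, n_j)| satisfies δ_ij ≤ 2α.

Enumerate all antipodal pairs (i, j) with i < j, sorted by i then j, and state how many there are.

α = atan 0.75 = 36.87°;  2α = 73.74°
n_0 = (-0.7735, +0.6338)
n_1 = (-0.8236, -0.5672)
n_2 = (+0.3852, -0.9228)
n_3 = (+0.9996, +0.0284)
n_4 = (+0.0835, +0.9965)
  (0,1): δ = 106.12°  ·
  (0,2): δ = 28.01°  ✓
  (0,3): δ = 40.96°  ✓
  (0,4): δ = 124.54°  ·
  (1,2): δ = 101.90°  ·
  (1,3): δ = 32.92°  ✓
  (1,4): δ = 50.66°  ✓
  (2,3): δ = 111.03°  ·
  (2,4): δ = 27.45°  ✓
  (3,4): δ = 96.42°  ·
antipodal pairs: 5

count = 5; pairs: (0,2), (0,3), (1,3), (1,4), (2,4)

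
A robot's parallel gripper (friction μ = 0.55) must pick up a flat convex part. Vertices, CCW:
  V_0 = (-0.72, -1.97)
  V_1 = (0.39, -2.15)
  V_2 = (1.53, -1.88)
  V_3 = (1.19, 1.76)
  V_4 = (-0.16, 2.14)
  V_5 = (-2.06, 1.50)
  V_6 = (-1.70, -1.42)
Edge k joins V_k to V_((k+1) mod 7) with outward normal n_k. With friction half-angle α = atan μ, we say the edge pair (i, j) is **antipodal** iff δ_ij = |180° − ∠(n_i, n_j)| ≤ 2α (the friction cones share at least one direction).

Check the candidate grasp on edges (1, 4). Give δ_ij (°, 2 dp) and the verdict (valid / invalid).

α = atan 0.55 = 28.81°;  2α = 57.62°
edge 1: e_1 = (+1.14, +0.27);  n_1 = (+0.2305, -0.9731)
edge 4: e_4 = (-1.90, -0.64);  n_4 = (-0.3192, +0.9477)
∠(n_1, n_4) = 174.71°
δ = |180° − 174.71°| = 5.29°
5.29° ≤ 2α = 57.62°  →  valid

δ = 5.29°, valid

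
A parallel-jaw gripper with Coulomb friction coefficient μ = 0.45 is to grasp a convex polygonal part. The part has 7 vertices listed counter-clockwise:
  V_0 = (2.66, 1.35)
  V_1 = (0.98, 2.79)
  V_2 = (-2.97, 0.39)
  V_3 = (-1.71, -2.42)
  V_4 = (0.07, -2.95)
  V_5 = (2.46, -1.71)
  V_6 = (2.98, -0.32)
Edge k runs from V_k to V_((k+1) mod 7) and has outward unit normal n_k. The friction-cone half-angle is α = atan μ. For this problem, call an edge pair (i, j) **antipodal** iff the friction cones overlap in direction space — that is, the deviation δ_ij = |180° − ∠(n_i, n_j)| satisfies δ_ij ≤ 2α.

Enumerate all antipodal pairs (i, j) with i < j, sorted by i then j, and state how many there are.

count = 7; pairs: (0,2), (0,3), (1,3), (1,4), (1,5), (2,5), (2,6)

α = atan 0.45 = 24.23°;  2α = 48.46°
n_0 = (+0.6508, +0.7593)
n_1 = (-0.5193, +0.8546)
n_2 = (-0.9125, -0.4091)
n_3 = (-0.2854, -0.9584)
n_4 = (+0.4605, -0.8876)
n_5 = (+0.9366, -0.3504)
n_6 = (+0.9821, +0.1882)
  (0,1): δ = 108.12°  ·
  (0,2): δ = 25.25°  ✓
  (0,3): δ = 24.02°  ✓
  (0,4): δ = 68.02°  ·
  (0,5): δ = 110.09°  ·
  (0,6): δ = 141.45°  ·
  (1,2): δ = 97.13°  ·
  (1,3): δ = 47.86°  ✓
  (1,4): δ = 3.86°  ✓
  (1,5): δ = 38.21°  ✓
  (1,6): δ = 69.56°  ·
  (2,3): δ = 130.73°  ·
  (2,4): δ = 86.73°  ·
  (2,5): δ = 44.66°  ✓
  (2,6): δ = 13.30°  ✓
  (3,4): δ = 136.00°  ·
  (3,5): δ = 93.93°  ·
  (3,6): δ = 62.57°  ·
  (4,5): δ = 137.93°  ·
  (4,6): δ = 106.57°  ·
  (5,6): δ = 148.64°  ·
antipodal pairs: 7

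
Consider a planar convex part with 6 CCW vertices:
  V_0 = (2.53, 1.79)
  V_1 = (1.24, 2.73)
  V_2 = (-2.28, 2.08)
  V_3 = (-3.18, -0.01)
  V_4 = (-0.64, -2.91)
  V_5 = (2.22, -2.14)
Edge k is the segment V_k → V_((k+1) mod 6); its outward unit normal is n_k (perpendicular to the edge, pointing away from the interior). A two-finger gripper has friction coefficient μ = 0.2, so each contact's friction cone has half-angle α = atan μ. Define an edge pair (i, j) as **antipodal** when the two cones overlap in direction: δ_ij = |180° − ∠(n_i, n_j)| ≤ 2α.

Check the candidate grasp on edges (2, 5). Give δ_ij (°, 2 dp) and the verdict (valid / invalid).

α = atan 0.2 = 11.31°;  2α = 22.62°
edge 2: e_2 = (-0.90, -2.09);  n_2 = (-0.9185, +0.3955)
edge 5: e_5 = (+0.31, +3.93);  n_5 = (+0.9969, -0.0786)
∠(n_2, n_5) = 161.21°
δ = |180° − 161.21°| = 18.79°
18.79° ≤ 2α = 22.62°  →  valid

δ = 18.79°, valid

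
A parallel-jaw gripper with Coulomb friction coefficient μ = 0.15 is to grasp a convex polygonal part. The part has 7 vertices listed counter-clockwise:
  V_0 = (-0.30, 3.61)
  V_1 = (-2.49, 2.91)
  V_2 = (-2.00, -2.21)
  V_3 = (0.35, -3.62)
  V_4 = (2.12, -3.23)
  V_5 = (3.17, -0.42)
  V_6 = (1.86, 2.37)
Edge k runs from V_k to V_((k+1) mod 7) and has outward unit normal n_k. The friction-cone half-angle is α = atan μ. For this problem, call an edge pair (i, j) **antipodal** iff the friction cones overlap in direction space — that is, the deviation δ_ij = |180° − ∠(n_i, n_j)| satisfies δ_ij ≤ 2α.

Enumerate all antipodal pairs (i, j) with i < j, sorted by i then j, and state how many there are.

α = atan 0.15 = 8.53°;  2α = 17.06°
n_0 = (-0.3045, +0.9525)
n_1 = (-0.9955, -0.0953)
n_2 = (-0.5145, -0.8575)
n_3 = (+0.2152, -0.9766)
n_4 = (+0.9367, -0.3500)
n_5 = (+0.9052, +0.4250)
n_6 = (+0.4979, +0.8673)
  (0,1): δ = 102.26°  ·
  (0,2): δ = 48.69°  ·
  (0,3): δ = 5.30°  ✓
  (0,4): δ = 51.79°  ·
  (0,5): δ = 97.43°  ·
  (0,6): δ = 132.42°  ·
  (1,2): δ = 126.43°  ·
  (1,3): δ = 83.04°  ·
  (1,4): δ = 25.96°  ·
  (1,5): δ = 19.68°  ·
  (1,6): δ = 54.67°  ·
  (2,3): δ = 136.61°  ·
  (2,4): δ = 79.53°  ·
  (2,5): δ = 33.88°  ·
  (2,6): δ = 1.10°  ✓
  (3,4): δ = 122.91°  ·
  (3,5): δ = 77.27°  ·
  (3,6): δ = 42.28°  ·
  (4,5): δ = 134.36°  ·
  (4,6): δ = 99.37°  ·
  (5,6): δ = 145.01°  ·
antipodal pairs: 2

count = 2; pairs: (0,3), (2,6)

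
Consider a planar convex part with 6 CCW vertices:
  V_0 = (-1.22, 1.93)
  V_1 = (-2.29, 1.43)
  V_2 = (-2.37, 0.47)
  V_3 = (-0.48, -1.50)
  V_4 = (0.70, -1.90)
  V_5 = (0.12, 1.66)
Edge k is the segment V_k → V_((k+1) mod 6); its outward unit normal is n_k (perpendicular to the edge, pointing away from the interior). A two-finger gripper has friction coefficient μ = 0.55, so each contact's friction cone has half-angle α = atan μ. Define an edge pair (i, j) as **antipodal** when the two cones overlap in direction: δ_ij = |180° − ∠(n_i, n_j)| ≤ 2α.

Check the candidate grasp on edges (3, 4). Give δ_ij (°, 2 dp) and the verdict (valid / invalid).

α = atan 0.55 = 28.81°;  2α = 57.62°
edge 3: e_3 = (+1.18, -0.40);  n_3 = (-0.3210, -0.9471)
edge 4: e_4 = (-0.58, +3.56);  n_4 = (+0.9870, +0.1608)
∠(n_3, n_4) = 117.98°
δ = |180° − 117.98°| = 62.02°
62.02° > 2α = 57.62°  →  invalid

δ = 62.02°, invalid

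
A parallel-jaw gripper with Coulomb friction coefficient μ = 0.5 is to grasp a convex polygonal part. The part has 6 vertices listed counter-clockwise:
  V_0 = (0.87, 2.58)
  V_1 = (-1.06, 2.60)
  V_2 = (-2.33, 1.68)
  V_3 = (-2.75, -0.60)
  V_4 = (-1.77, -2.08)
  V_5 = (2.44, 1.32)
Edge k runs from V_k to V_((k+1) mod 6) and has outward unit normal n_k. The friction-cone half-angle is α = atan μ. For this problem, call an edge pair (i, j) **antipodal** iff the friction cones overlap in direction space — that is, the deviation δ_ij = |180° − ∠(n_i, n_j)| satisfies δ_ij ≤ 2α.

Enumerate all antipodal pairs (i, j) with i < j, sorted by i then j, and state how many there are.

α = atan 0.5 = 26.57°;  2α = 53.13°
n_0 = (+0.0104, +0.9999)
n_1 = (-0.5867, +0.8098)
n_2 = (-0.9835, +0.1812)
n_3 = (-0.8338, -0.5521)
n_4 = (+0.6283, -0.7780)
n_5 = (+0.6259, +0.7799)
  (0,1): δ = 143.49°  ·
  (0,2): δ = 99.84°  ·
  (0,3): δ = 55.90°  ·
  (0,4): δ = 39.52°  ✓
  (0,5): δ = 141.85°  ·
  (1,2): δ = 136.36°  ·
  (1,3): δ = 92.41°  ·
  (1,4): δ = 3.00°  ✓
  (1,5): δ = 105.33°  ·
  (2,3): δ = 136.05°  ·
  (2,4): δ = 40.64°  ✓
  (2,5): δ = 61.69°  ·
  (3,4): δ = 84.59°  ·
  (3,5): δ = 17.74°  ✓
  (4,5): δ = 77.67°  ·
antipodal pairs: 4

count = 4; pairs: (0,4), (1,4), (2,4), (3,5)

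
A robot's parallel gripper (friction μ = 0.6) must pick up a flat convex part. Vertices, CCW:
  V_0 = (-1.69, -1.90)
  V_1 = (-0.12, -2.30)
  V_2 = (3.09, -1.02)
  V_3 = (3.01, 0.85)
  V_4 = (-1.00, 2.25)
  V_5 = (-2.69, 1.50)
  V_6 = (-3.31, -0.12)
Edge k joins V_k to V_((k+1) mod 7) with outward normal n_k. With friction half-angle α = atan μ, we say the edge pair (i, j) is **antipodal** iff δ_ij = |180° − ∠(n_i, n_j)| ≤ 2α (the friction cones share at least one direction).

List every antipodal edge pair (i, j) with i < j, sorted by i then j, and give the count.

count = 8; pairs: (0,3), (0,4), (1,3), (1,4), (1,5), (2,5), (2,6), (3,6)

α = atan 0.6 = 30.96°;  2α = 61.93°
n_0 = (-0.2469, -0.9690)
n_1 = (+0.3704, -0.9289)
n_2 = (+0.9991, +0.0427)
n_3 = (+0.3296, +0.9441)
n_4 = (-0.4056, +0.9140)
n_5 = (-0.9339, +0.3574)
n_6 = (-0.7396, -0.6731)
  (0,1): δ = 143.97°  ·
  (0,2): δ = 73.26°  ·
  (0,3): δ = 4.95°  ✓
  (0,4): δ = 38.22°  ✓
  (0,5): δ = 83.35°  ·
  (0,6): δ = 146.60°  ·
  (1,2): δ = 109.29°  ·
  (1,3): δ = 40.99°  ✓
  (1,4): δ = 2.19°  ✓
  (1,5): δ = 47.32°  ✓
  (1,6): δ = 110.57°  ·
  (2,3): δ = 111.70°  ·
  (2,4): δ = 68.52°  ·
  (2,5): δ = 23.39°  ✓
  (2,6): δ = 39.86°  ✓
  (3,4): δ = 136.82°  ·
  (3,5): δ = 91.70°  ·
  (3,6): δ = 28.45°  ✓
  (4,5): δ = 134.87°  ·
  (4,6): δ = 71.63°  ·
  (5,6): δ = 116.75°  ·
antipodal pairs: 8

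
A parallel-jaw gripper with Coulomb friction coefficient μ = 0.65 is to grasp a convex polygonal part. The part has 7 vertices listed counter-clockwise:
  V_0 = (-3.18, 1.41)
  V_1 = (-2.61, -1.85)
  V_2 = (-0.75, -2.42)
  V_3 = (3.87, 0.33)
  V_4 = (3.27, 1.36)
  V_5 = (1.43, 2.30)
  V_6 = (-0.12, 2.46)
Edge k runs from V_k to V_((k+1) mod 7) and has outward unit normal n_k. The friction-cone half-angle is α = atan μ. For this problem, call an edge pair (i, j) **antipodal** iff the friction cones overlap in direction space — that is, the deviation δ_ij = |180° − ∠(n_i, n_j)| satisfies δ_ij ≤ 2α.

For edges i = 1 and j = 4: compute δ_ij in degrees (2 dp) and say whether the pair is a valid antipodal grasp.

δ = 10.02°, valid

α = atan 0.65 = 33.02°;  2α = 66.05°
edge 1: e_1 = (+1.86, -0.57);  n_1 = (-0.2930, -0.9561)
edge 4: e_4 = (-1.84, +0.94);  n_4 = (+0.4549, +0.8905)
∠(n_1, n_4) = 169.98°
δ = |180° − 169.98°| = 10.02°
10.02° ≤ 2α = 66.05°  →  valid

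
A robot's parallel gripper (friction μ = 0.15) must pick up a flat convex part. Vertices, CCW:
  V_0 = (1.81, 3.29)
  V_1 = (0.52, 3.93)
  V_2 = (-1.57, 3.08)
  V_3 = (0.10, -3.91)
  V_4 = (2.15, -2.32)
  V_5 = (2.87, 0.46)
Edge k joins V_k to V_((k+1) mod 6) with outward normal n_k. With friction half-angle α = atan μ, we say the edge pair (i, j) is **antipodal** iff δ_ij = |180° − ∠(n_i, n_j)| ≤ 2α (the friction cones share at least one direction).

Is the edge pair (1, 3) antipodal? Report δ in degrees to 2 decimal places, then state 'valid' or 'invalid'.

δ = 15.67°, valid

α = atan 0.15 = 8.53°;  2α = 17.06°
edge 1: e_1 = (-2.09, -0.85);  n_1 = (-0.3767, +0.9263)
edge 3: e_3 = (+2.05, +1.59);  n_3 = (+0.6129, -0.7902)
∠(n_1, n_3) = 164.33°
δ = |180° − 164.33°| = 15.67°
15.67° ≤ 2α = 17.06°  →  valid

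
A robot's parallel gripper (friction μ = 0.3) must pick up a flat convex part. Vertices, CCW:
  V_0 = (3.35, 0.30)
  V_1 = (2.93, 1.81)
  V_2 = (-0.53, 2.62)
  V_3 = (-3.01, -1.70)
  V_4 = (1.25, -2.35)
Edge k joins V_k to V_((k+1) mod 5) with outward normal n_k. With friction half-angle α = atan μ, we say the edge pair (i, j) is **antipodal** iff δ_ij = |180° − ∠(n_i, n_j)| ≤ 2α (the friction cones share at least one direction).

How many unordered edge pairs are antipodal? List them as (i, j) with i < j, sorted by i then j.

α = atan 0.3 = 16.70°;  2α = 33.40°
n_0 = (+0.9634, +0.2680)
n_1 = (+0.2279, +0.9737)
n_2 = (-0.8673, +0.4979)
n_3 = (-0.1508, -0.9886)
n_4 = (+0.7837, -0.6211)
  (0,1): δ = 118.72°  ·
  (0,2): δ = 45.40°  ·
  (0,3): δ = 65.78°  ·
  (0,4): δ = 126.06°  ·
  (1,2): δ = 106.68°  ·
  (1,3): δ = 4.50°  ✓
  (1,4): δ = 64.78°  ·
  (2,3): δ = 68.82°  ·
  (2,4): δ = 8.54°  ✓
  (3,4): δ = 119.72°  ·
antipodal pairs: 2

count = 2; pairs: (1,3), (2,4)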